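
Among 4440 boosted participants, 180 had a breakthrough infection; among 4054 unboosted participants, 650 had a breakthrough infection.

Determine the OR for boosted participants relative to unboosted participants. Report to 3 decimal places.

odds, boosted participants = 180/4260 = 0.04225
odds, unboosted participants = 650/3404 = 0.19095
OR = 0.04225 / 0.19095 = 0.221

OR ≈ 0.221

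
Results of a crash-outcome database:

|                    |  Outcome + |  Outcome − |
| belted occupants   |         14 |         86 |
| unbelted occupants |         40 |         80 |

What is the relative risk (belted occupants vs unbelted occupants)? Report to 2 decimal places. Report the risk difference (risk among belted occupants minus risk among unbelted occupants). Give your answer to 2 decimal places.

RR = 0.42; RD = -0.19

risk, belted occupants = 14/100 = 0.1400
risk, unbelted occupants = 40/120 = 0.3333
RR = 0.1400 / 0.3333 = 0.42
risk difference = 0.1400 − 0.3333 = -0.19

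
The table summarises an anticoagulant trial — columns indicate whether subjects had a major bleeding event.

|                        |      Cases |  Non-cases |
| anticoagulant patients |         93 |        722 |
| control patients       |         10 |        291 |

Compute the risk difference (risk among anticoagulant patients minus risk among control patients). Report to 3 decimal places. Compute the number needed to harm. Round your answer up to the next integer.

risk, anticoagulant patients = 93/815 = 0.11411
risk, control patients = 10/301 = 0.03322
risk difference = 0.11411 − 0.03322 = 0.081
absolute risk difference = 0.080888
1 / 0.080888 = 12.363 → round up → 13

RD = 0.081; NNH = 13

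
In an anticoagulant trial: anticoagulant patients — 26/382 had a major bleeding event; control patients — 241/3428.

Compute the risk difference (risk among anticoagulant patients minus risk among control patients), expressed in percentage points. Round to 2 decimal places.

risk, anticoagulant patients = 26/382 = 0.0681
risk, control patients = 241/3428 = 0.0703
risk difference = 0.0681 − 0.0703 = -0.0022 → -0.22 percentage points

RD: -0.22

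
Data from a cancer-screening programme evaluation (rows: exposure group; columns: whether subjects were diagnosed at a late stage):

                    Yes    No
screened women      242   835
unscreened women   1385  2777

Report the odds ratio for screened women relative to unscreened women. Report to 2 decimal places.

OR ≈ 0.58

odds, screened women = 242/835 = 0.2898
odds, unscreened women = 1385/2777 = 0.4987
OR = 0.2898 / 0.4987 = 0.58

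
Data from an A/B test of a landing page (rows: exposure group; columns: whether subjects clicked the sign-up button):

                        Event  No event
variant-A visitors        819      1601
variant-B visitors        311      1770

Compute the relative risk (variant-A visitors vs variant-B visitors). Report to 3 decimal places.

risk, variant-A visitors = 819/2420 = 0.3384
risk, variant-B visitors = 311/2081 = 0.1494
RR = 0.3384 / 0.1494 = 2.265

RR: 2.265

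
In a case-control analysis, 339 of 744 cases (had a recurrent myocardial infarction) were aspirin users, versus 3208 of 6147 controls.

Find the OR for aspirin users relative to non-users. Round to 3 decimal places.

OR = (339 × 2939) / (3208 × 405) = 996321/1299240 ≈ 0.767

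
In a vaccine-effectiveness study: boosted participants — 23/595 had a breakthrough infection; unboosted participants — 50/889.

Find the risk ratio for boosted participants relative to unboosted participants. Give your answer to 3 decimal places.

RR = 0.687

risk, boosted participants = 23/595 = 0.03866
risk, unboosted participants = 50/889 = 0.05624
RR = 0.03866 / 0.05624 = 0.687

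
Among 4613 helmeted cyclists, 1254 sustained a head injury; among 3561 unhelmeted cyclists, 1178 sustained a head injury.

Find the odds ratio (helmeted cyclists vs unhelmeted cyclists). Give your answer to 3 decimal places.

OR = (1254 × 2383) / (3359 × 1178) = 2988282/3956902 ≈ 0.755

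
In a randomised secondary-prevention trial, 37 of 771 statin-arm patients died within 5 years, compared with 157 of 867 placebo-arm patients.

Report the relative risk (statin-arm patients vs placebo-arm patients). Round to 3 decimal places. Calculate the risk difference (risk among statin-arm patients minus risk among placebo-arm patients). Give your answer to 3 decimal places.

risk, statin-arm patients = 37/771 = 0.04799
risk, placebo-arm patients = 157/867 = 0.18108
RR = 0.04799 / 0.18108 = 0.265
risk difference = 0.04799 − 0.18108 = -0.133

RR = 0.265; RD = -0.133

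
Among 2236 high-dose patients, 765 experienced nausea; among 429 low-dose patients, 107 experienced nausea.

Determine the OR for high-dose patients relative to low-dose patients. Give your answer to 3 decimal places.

OR = (765 × 322) / (1471 × 107) = 246330/157397 ≈ 1.565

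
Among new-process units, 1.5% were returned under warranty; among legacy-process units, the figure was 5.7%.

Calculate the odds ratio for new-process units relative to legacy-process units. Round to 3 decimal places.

OR = 0.252

odds, new-process units = 0.01500/0.98500 = 0.01523
odds, legacy-process units = 0.05700/0.94300 = 0.06045
OR = 0.01523 / 0.06045 = 0.252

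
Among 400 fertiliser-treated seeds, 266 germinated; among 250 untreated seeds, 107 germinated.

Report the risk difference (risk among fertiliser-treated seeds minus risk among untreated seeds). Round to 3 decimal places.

0.237

risk, fertiliser-treated seeds = 266/400 = 0.6650
risk, untreated seeds = 107/250 = 0.4280
risk difference = 0.6650 − 0.4280 = 0.237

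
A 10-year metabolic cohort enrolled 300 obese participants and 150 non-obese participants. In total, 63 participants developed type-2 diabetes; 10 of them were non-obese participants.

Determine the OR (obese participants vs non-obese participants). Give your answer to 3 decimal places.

OR ≈ 3.004

obese participants with the outcome: 63 − 10 = 53
obese participants without the outcome: 300 − 53 = 247
non-obese participants without the outcome: 150 − 10 = 140
OR = (53 × 140) / (247 × 10) = 7420/2470 ≈ 3.004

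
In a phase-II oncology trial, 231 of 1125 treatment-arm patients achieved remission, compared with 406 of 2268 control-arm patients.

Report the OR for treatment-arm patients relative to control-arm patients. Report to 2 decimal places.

odds, treatment-arm patients = 231/894 = 0.2584
odds, control-arm patients = 406/1862 = 0.2180
OR = 0.2584 / 0.2180 = 1.19

1.19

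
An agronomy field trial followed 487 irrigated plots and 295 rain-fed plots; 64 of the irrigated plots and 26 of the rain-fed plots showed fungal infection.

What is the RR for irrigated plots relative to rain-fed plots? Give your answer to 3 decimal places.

risk, irrigated plots = 64/487 = 0.1314
risk, rain-fed plots = 26/295 = 0.0881
RR = 0.1314 / 0.0881 = 1.491

RR ≈ 1.491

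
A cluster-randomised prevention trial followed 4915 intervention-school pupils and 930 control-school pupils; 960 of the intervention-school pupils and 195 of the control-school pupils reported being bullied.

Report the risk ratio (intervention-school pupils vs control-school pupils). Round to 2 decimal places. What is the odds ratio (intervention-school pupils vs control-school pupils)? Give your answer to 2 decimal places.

risk, intervention-school pupils = 960/4915 = 0.1953
risk, control-school pupils = 195/930 = 0.2097
RR = 0.1953 / 0.2097 = 0.93
odds, intervention-school pupils = 960/3955 = 0.2427
odds, control-school pupils = 195/735 = 0.2653
OR = 0.2427 / 0.2653 = 0.91

RR = 0.93; OR = 0.91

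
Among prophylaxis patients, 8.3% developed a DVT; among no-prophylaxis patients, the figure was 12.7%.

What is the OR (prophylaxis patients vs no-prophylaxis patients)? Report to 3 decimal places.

OR: 0.622

odds, prophylaxis patients = 0.0830/0.9170 = 0.0905
odds, no-prophylaxis patients = 0.1270/0.8730 = 0.1455
OR = 0.0905 / 0.1455 = 0.622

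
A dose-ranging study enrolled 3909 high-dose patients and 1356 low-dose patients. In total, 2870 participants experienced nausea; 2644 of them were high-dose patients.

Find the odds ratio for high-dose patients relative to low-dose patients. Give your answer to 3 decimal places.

high-dose patients without the outcome: 3909 − 2644 = 1265
low-dose patients with the outcome: 2870 − 2644 = 226
low-dose patients without the outcome: 1356 − 226 = 1130
OR = (2644 × 1130) / (1265 × 226) = 2987720/285890 ≈ 10.451

10.451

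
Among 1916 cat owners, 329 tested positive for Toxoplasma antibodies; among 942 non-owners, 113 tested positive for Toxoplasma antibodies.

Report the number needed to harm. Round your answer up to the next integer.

risk, cat owners = 329/1916 = 0.171712
risk, non-owners = 113/942 = 0.119958
absolute risk difference = 0.051754
1 / 0.051754 = 19.322 → round up → 20

20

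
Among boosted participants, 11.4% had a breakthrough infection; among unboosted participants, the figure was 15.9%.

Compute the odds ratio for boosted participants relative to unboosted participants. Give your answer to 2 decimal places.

OR ≈ 0.68

odds, boosted participants = 0.1140/0.8860 = 0.1287
odds, unboosted participants = 0.1590/0.8410 = 0.1891
OR = 0.1287 / 0.1891 = 0.68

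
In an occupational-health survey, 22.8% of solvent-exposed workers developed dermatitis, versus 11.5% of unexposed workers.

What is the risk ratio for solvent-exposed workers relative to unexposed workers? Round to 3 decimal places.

RR = 0.2280 / 0.1150 = 1.983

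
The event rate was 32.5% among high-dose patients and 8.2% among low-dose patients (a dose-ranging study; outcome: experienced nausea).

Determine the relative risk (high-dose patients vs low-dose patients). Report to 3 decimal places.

RR = 0.3250 / 0.0820 = 3.963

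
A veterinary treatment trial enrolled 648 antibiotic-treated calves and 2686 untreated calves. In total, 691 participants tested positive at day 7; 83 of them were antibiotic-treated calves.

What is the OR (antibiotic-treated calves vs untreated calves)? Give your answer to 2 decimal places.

OR = 0.50

antibiotic-treated calves without the outcome: 648 − 83 = 565
untreated calves with the outcome: 691 − 83 = 608
untreated calves without the outcome: 2686 − 608 = 2078
odds, antibiotic-treated calves = 83/565 = 0.1469
odds, untreated calves = 608/2078 = 0.2926
OR = 0.1469 / 0.2926 = 0.50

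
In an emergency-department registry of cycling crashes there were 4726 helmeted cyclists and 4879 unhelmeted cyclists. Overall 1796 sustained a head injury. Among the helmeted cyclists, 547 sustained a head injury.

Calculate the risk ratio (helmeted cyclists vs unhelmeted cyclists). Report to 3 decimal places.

0.452

helmeted cyclists without the outcome: 4726 − 547 = 4179
unhelmeted cyclists with the outcome: 1796 − 547 = 1249
unhelmeted cyclists without the outcome: 4879 − 1249 = 3630
risk, helmeted cyclists = 547/4726 = 0.1157
risk, unhelmeted cyclists = 1249/4879 = 0.2560
RR = 0.1157 / 0.2560 = 0.452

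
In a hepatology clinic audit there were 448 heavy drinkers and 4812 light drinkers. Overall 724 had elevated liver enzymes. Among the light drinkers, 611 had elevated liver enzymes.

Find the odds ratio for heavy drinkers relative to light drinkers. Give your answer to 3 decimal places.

heavy drinkers with the outcome: 724 − 611 = 113
heavy drinkers without the outcome: 448 − 113 = 335
light drinkers without the outcome: 4812 − 611 = 4201
OR = (113 × 4201) / (335 × 611) = 474713/204685 ≈ 2.319

OR = 2.319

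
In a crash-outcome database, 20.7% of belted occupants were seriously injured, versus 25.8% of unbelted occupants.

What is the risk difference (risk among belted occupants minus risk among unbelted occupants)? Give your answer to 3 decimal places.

risk difference = 0.2070 − 0.2580 = -0.051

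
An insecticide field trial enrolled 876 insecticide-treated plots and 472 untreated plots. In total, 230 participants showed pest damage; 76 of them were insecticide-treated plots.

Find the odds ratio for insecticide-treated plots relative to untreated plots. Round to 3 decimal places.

OR ≈ 0.196

insecticide-treated plots without the outcome: 876 − 76 = 800
untreated plots with the outcome: 230 − 76 = 154
untreated plots without the outcome: 472 − 154 = 318
OR = (76 × 318) / (800 × 154) = 24168/123200 ≈ 0.196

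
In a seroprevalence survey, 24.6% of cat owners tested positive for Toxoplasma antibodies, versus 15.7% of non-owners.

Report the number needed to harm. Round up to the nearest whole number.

absolute risk difference = 0.089000
1 / 0.089000 = 11.236 → round up → 12

NNH = 12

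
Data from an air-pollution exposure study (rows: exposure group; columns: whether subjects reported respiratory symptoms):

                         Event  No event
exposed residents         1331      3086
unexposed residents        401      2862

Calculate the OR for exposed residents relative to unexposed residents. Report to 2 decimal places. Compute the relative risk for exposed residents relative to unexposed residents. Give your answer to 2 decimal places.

odds, exposed residents = 1331/3086 = 0.4313
odds, unexposed residents = 401/2862 = 0.1401
OR = 0.4313 / 0.1401 = 3.08
risk, exposed residents = 1331/4417 = 0.3013
risk, unexposed residents = 401/3263 = 0.1229
RR = 0.3013 / 0.1229 = 2.45

OR = 3.08; RR = 2.45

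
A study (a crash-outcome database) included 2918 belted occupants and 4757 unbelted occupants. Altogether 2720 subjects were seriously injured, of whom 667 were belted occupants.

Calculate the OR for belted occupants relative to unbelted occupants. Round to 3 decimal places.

OR ≈ 0.390

belted occupants without the outcome: 2918 − 667 = 2251
unbelted occupants with the outcome: 2720 − 667 = 2053
unbelted occupants without the outcome: 4757 − 2053 = 2704
odds, belted occupants = 667/2251 = 0.2963
odds, unbelted occupants = 2053/2704 = 0.7592
OR = 0.2963 / 0.7592 = 0.390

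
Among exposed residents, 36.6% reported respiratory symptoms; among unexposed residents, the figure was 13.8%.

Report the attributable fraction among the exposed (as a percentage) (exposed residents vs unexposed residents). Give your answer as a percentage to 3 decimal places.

AR% = (0.3660 − 0.1380) / 0.3660 = 0.6230 → 62.295%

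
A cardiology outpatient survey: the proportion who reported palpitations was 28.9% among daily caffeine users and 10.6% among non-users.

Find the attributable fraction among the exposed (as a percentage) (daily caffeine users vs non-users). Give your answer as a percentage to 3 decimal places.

AR% = (0.2890 − 0.1060) / 0.2890 = 0.6332 → 63.322%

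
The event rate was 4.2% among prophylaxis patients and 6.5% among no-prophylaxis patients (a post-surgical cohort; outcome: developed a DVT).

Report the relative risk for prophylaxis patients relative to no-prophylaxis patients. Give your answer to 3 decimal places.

RR = 0.04200 / 0.06500 = 0.646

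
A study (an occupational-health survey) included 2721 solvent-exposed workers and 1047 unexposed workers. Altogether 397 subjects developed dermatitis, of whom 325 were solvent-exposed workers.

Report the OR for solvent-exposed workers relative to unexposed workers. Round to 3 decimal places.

solvent-exposed workers without the outcome: 2721 − 325 = 2396
unexposed workers with the outcome: 397 − 325 = 72
unexposed workers without the outcome: 1047 − 72 = 975
odds, solvent-exposed workers = 325/2396 = 0.1356
odds, unexposed workers = 72/975 = 0.0738
OR = 0.1356 / 0.0738 = 1.837

OR = 1.837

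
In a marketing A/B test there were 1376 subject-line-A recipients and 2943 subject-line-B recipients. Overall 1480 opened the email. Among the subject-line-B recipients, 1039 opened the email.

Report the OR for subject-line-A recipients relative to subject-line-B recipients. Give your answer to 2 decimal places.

subject-line-A recipients with the outcome: 1480 − 1039 = 441
subject-line-A recipients without the outcome: 1376 − 441 = 935
subject-line-B recipients without the outcome: 2943 − 1039 = 1904
odds, subject-line-A recipients = 441/935 = 0.4717
odds, subject-line-B recipients = 1039/1904 = 0.5457
OR = 0.4717 / 0.5457 = 0.86

OR: 0.86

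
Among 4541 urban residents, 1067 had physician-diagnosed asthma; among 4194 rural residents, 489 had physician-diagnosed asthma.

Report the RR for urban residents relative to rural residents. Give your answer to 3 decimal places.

RR = 2.015

risk, urban residents = 1067/4541 = 0.2350
risk, rural residents = 489/4194 = 0.1166
RR = 0.2350 / 0.1166 = 2.015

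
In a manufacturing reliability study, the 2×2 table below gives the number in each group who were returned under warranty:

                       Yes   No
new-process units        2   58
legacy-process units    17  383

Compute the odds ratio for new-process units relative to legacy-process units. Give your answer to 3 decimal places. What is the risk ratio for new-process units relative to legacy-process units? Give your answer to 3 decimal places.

odds, new-process units = 2/58 = 0.03448
odds, legacy-process units = 17/383 = 0.04439
OR = 0.03448 / 0.04439 = 0.777
risk, new-process units = 2/60 = 0.03333
risk, legacy-process units = 17/400 = 0.04250
RR = 0.03333 / 0.04250 = 0.784

OR = 0.777; RR = 0.784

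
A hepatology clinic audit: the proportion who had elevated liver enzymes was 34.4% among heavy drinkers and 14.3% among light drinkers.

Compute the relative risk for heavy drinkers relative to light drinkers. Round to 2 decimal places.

RR = 0.3440 / 0.1430 = 2.41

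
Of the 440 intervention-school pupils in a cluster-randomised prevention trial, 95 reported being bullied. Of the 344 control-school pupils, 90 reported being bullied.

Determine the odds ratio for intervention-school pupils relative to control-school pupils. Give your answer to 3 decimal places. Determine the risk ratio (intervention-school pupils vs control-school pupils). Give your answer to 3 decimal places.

OR = 0.777; RR = 0.825

OR = (95 × 254) / (345 × 90) = 24130/31050 ≈ 0.777
risk, intervention-school pupils = 95/440 = 0.2159
risk, control-school pupils = 90/344 = 0.2616
RR = 0.2159 / 0.2616 = 0.825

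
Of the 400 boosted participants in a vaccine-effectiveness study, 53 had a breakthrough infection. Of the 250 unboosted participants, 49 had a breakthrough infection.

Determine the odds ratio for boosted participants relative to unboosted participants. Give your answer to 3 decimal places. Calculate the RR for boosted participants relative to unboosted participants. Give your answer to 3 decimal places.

OR = 0.627; RR = 0.676

OR = (53 × 201) / (347 × 49) = 10653/17003 ≈ 0.627
risk, boosted participants = 53/400 = 0.1325
risk, unboosted participants = 49/250 = 0.1960
RR = 0.1325 / 0.1960 = 0.676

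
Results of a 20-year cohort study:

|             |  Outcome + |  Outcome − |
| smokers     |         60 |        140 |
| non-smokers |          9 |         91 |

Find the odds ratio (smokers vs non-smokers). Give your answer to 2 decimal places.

OR = (60 × 91) / (140 × 9) = 5460/1260 ≈ 4.33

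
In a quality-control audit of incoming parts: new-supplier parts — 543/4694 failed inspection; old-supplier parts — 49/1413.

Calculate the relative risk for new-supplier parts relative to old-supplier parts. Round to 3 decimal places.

risk, new-supplier parts = 543/4694 = 0.11568
risk, old-supplier parts = 49/1413 = 0.03468
RR = 0.11568 / 0.03468 = 3.336

RR ≈ 3.336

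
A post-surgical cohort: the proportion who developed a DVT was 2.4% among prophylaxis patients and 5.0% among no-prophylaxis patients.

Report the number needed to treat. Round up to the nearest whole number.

NNT ≈ 39

absolute risk difference = 0.026000
1 / 0.026000 = 38.462 → round up → 39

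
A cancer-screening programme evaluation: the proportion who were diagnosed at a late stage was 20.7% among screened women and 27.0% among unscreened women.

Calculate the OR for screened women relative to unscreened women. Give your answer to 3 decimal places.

odds, screened women = 0.2070/0.7930 = 0.2610
odds, unscreened women = 0.2700/0.7300 = 0.3699
OR = 0.2610 / 0.3699 = 0.706

OR = 0.706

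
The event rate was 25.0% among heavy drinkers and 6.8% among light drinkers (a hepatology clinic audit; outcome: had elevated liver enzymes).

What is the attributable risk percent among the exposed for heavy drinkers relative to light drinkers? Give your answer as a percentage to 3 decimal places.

AR% = (0.2500 − 0.0680) / 0.2500 = 0.7280 → 72.800%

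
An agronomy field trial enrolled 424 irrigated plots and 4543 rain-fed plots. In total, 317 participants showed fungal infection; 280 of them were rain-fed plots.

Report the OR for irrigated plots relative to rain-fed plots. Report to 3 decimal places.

1.456

irrigated plots with the outcome: 317 − 280 = 37
irrigated plots without the outcome: 424 − 37 = 387
rain-fed plots without the outcome: 4543 − 280 = 4263
OR = (37 × 4263) / (387 × 280) = 157731/108360 ≈ 1.456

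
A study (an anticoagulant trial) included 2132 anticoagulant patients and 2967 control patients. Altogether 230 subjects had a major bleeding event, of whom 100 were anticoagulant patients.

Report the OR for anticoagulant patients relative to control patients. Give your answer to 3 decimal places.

OR: 1.074

anticoagulant patients without the outcome: 2132 − 100 = 2032
control patients with the outcome: 230 − 100 = 130
control patients without the outcome: 2967 − 130 = 2837
OR = (100 × 2837) / (2032 × 130) = 283700/264160 ≈ 1.074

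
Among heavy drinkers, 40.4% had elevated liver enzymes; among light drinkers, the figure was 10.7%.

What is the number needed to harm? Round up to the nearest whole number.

NNH ≈ 4

absolute risk difference = 0.297000
1 / 0.297000 = 3.367 → round up → 4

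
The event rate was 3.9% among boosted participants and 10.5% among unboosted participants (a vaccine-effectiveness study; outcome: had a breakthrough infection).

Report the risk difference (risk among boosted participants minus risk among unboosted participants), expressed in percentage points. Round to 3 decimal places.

RD ≈ -6.600

risk difference = 0.03900 − 0.10500 = -0.06600 → -6.600 percentage points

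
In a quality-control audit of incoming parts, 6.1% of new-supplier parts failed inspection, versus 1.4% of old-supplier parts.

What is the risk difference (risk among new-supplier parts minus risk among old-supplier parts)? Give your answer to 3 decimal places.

risk difference = 0.06100 − 0.01400 = 0.047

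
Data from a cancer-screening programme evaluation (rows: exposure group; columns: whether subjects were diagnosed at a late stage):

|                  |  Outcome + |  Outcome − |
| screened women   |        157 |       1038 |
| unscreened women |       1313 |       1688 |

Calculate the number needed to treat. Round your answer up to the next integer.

risk, screened women = 157/1195 = 0.131381
risk, unscreened women = 1313/3001 = 0.437521
absolute risk difference = 0.306140
1 / 0.306140 = 3.266 → round up → 4

4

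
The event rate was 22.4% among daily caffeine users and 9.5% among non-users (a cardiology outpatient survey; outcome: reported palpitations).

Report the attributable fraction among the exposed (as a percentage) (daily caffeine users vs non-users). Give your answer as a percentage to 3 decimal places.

AR% = (0.2240 − 0.0950) / 0.2240 = 0.5759 → 57.589%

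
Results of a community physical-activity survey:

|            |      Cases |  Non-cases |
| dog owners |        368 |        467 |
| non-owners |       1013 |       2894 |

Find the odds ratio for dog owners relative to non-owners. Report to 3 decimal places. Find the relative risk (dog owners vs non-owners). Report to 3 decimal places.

OR = 2.251; RR = 1.700

OR = (368 × 2894) / (467 × 1013) = 1064992/473071 ≈ 2.251
risk, dog owners = 368/835 = 0.4407
risk, non-owners = 1013/3907 = 0.2593
RR = 0.4407 / 0.2593 = 1.700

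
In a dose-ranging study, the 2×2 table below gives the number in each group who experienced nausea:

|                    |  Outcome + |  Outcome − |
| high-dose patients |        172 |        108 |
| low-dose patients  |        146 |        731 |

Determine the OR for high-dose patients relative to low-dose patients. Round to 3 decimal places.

OR = (172 × 731) / (108 × 146) = 125732/15768 ≈ 7.974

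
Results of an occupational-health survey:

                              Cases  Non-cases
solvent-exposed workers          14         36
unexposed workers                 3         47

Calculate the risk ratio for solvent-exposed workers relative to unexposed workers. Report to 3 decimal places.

risk, solvent-exposed workers = 14/50 = 0.2800
risk, unexposed workers = 3/50 = 0.0600
RR = 0.2800 / 0.0600 = 4.667

RR = 4.667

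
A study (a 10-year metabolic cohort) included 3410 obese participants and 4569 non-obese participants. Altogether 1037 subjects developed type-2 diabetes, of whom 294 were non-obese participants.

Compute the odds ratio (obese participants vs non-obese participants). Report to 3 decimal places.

4.051

obese participants with the outcome: 1037 − 294 = 743
obese participants without the outcome: 3410 − 743 = 2667
non-obese participants without the outcome: 4569 − 294 = 4275
OR = (743 × 4275) / (2667 × 294) = 3176325/784098 ≈ 4.051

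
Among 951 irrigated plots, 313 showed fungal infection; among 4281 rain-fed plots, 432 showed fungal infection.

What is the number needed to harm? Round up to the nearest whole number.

NNH = 5

risk, irrigated plots = 313/951 = 0.329127
risk, rain-fed plots = 432/4281 = 0.100911
absolute risk difference = 0.228216
1 / 0.228216 = 4.382 → round up → 5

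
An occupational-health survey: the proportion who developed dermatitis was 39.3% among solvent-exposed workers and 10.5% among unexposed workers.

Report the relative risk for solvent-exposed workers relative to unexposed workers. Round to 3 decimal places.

RR = 0.3930 / 0.1050 = 3.743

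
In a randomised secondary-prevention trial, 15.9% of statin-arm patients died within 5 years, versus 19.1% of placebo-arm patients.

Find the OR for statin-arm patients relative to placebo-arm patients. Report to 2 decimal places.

odds, statin-arm patients = 0.1590/0.8410 = 0.1891
odds, placebo-arm patients = 0.1910/0.8090 = 0.2361
OR = 0.1891 / 0.2361 = 0.80

0.80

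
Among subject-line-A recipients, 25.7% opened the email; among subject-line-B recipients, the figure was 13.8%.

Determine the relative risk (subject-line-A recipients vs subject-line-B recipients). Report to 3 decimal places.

RR = 0.2570 / 0.1380 = 1.862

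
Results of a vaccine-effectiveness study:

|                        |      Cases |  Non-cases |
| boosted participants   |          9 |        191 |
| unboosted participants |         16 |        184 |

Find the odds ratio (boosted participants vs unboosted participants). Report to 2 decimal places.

0.54

odds, boosted participants = 9/191 = 0.04712
odds, unboosted participants = 16/184 = 0.08696
OR = 0.04712 / 0.08696 = 0.54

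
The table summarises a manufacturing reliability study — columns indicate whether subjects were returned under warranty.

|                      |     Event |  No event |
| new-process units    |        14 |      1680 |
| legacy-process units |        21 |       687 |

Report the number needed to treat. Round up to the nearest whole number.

47

risk, new-process units = 14/1694 = 0.008264
risk, legacy-process units = 21/708 = 0.029661
absolute risk difference = 0.021397
1 / 0.021397 = 46.736 → round up → 47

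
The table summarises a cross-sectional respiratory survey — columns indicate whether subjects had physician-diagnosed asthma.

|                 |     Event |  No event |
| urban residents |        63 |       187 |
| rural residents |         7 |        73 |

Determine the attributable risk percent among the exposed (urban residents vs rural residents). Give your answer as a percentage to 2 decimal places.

65.28%

risk, urban residents = 63/250 = 0.2520
risk, rural residents = 7/80 = 0.0875
AR% = (0.2520 − 0.0875) / 0.2520 = 0.6528 → 65.28%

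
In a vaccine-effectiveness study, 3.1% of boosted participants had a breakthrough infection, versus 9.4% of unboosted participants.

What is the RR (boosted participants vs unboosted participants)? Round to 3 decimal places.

RR = 0.03100 / 0.09400 = 0.330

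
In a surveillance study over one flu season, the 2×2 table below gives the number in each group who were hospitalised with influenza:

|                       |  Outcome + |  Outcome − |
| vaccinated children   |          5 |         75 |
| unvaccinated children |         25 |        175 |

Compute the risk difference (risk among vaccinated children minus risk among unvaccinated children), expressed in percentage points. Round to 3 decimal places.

RD = -6.250

risk, vaccinated children = 5/80 = 0.0625
risk, unvaccinated children = 25/200 = 0.1250
risk difference = 0.0625 − 0.1250 = -0.0625 → -6.250 percentage points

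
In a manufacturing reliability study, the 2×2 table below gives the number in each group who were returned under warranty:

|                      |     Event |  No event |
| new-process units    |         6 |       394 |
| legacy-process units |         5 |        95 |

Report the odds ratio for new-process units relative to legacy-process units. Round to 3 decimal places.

OR ≈ 0.289

odds, new-process units = 6/394 = 0.01523
odds, legacy-process units = 5/95 = 0.05263
OR = 0.01523 / 0.05263 = 0.289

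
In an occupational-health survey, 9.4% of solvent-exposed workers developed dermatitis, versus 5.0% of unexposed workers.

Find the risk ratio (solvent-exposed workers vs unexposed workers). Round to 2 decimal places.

RR = 0.0940 / 0.0500 = 1.88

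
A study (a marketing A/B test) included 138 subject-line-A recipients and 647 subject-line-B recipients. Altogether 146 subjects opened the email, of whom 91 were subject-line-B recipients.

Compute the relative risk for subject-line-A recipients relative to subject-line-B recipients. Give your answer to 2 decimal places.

RR ≈ 2.83

subject-line-A recipients with the outcome: 146 − 91 = 55
subject-line-A recipients without the outcome: 138 − 55 = 83
subject-line-B recipients without the outcome: 647 − 91 = 556
risk, subject-line-A recipients = 55/138 = 0.3986
risk, subject-line-B recipients = 91/647 = 0.1406
RR = 0.3986 / 0.1406 = 2.83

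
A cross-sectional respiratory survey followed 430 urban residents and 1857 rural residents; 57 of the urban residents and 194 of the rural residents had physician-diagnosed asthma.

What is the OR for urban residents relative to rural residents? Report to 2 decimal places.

odds, urban residents = 57/373 = 0.1528
odds, rural residents = 194/1663 = 0.1167
OR = 0.1528 / 0.1167 = 1.31

OR: 1.31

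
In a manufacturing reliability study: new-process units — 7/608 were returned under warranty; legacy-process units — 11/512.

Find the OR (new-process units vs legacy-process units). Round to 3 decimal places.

OR = (7 × 501) / (601 × 11) = 3507/6611 ≈ 0.530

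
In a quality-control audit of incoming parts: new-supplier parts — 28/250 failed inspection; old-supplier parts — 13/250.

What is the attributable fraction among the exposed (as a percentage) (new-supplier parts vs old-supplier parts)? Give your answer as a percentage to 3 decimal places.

AR% = 53.571%

risk, new-supplier parts = 28/250 = 0.1120
risk, old-supplier parts = 13/250 = 0.0520
AR% = (0.1120 − 0.0520) / 0.1120 = 0.5357 → 53.571%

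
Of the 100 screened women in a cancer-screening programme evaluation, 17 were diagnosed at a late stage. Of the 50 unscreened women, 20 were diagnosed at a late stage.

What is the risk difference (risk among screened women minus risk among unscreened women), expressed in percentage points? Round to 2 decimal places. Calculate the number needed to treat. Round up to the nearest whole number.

RD = -23.00; NNT = 5

risk, screened women = 17/100 = 0.1700
risk, unscreened women = 20/50 = 0.4000
risk difference = 0.1700 − 0.4000 = -0.2300 → -23.00 percentage points
absolute risk difference = 0.230000
1 / 0.230000 = 4.348 → round up → 5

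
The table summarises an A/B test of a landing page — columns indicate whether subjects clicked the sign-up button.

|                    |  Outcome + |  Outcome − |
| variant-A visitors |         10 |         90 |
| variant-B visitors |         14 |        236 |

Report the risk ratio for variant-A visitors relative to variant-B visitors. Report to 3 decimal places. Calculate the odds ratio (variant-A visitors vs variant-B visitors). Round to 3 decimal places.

risk, variant-A visitors = 10/100 = 0.1000
risk, variant-B visitors = 14/250 = 0.0560
RR = 0.1000 / 0.0560 = 1.786
OR = (10 × 236) / (90 × 14) = 2360/1260 ≈ 1.873

RR = 1.786; OR = 1.873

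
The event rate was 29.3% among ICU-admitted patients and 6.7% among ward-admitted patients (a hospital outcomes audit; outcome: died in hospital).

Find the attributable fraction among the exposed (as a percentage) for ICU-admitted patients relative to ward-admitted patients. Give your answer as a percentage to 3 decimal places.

AR% = (0.2930 − 0.0670) / 0.2930 = 0.7713 → 77.133%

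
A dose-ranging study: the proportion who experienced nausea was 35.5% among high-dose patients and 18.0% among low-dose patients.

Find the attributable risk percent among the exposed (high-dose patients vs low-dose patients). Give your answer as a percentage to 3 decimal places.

AR% = (0.3550 − 0.1800) / 0.3550 = 0.4930 → 49.296%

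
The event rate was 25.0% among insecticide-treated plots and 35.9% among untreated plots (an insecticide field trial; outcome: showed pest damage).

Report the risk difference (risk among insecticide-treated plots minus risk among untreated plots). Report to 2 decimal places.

risk difference = 0.2500 − 0.3590 = -0.11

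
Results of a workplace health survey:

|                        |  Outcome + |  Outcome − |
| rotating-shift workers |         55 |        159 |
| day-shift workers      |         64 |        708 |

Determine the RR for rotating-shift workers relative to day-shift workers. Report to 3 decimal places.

3.100

risk, rotating-shift workers = 55/214 = 0.2570
risk, day-shift workers = 64/772 = 0.0829
RR = 0.2570 / 0.0829 = 3.100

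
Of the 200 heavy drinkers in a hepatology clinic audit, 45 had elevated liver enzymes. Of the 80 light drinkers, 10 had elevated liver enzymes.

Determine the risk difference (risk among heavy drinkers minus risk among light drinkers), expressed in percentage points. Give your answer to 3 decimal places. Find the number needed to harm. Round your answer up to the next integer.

RD = 10.000; NNH = 10

risk, heavy drinkers = 45/200 = 0.2250
risk, light drinkers = 10/80 = 0.1250
risk difference = 0.2250 − 0.1250 = 0.1000 → 10.000 percentage points
absolute risk difference = 0.100000
1 / 0.100000 = 10.000 → round up → 10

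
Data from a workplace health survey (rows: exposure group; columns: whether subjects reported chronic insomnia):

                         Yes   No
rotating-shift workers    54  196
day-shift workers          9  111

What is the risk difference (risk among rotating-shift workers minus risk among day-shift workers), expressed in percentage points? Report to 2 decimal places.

14.10

risk, rotating-shift workers = 54/250 = 0.2160
risk, day-shift workers = 9/120 = 0.0750
risk difference = 0.2160 − 0.0750 = 0.1410 → 14.10 percentage points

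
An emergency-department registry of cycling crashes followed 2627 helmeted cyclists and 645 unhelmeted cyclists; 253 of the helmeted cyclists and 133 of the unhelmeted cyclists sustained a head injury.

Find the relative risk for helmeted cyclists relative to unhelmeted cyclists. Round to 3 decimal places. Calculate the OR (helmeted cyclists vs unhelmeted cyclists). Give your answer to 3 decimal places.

risk, helmeted cyclists = 253/2627 = 0.0963
risk, unhelmeted cyclists = 133/645 = 0.2062
RR = 0.0963 / 0.2062 = 0.467
OR = (253 × 512) / (2374 × 133) = 129536/315742 ≈ 0.410

RR = 0.467; OR = 0.410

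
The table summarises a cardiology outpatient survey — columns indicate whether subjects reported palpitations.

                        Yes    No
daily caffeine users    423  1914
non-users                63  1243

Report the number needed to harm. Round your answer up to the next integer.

risk, daily caffeine users = 423/2337 = 0.181001
risk, non-users = 63/1306 = 0.048239
absolute risk difference = 0.132762
1 / 0.132762 = 7.532 → round up → 8

8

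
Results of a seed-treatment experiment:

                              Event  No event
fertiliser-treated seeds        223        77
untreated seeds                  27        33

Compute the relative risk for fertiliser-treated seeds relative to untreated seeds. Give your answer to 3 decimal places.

1.652

risk, fertiliser-treated seeds = 223/300 = 0.7433
risk, untreated seeds = 27/60 = 0.4500
RR = 0.7433 / 0.4500 = 1.652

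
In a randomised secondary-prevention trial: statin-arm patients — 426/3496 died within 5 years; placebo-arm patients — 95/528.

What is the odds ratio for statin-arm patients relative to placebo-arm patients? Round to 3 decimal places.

OR = (426 × 433) / (3070 × 95) = 184458/291650 ≈ 0.632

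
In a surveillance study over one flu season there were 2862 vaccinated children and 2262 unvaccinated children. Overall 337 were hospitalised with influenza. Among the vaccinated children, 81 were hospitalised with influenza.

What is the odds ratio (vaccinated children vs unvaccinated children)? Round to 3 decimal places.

OR: 0.228

vaccinated children without the outcome: 2862 − 81 = 2781
unvaccinated children with the outcome: 337 − 81 = 256
unvaccinated children without the outcome: 2262 − 256 = 2006
odds, vaccinated children = 81/2781 = 0.02913
odds, unvaccinated children = 256/2006 = 0.12762
OR = 0.02913 / 0.12762 = 0.228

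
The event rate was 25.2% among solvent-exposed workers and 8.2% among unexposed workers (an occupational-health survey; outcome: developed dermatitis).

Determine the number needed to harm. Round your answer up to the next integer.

absolute risk difference = 0.170000
1 / 0.170000 = 5.882 → round up → 6

6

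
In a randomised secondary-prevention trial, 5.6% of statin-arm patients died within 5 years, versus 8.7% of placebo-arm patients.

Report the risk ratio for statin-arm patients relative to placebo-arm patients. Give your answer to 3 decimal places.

RR = 0.0560 / 0.0870 = 0.644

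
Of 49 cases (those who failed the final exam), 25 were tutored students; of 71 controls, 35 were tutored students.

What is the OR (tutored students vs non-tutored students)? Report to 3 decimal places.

OR = (25 × 36) / (35 × 24) = 900/840 ≈ 1.071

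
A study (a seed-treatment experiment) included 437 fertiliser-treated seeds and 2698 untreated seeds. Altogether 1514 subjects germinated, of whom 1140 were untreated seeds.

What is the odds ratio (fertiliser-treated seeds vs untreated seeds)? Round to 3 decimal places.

OR = 8.113

fertiliser-treated seeds with the outcome: 1514 − 1140 = 374
fertiliser-treated seeds without the outcome: 437 − 374 = 63
untreated seeds without the outcome: 2698 − 1140 = 1558
OR = (374 × 1558) / (63 × 1140) = 582692/71820 ≈ 8.113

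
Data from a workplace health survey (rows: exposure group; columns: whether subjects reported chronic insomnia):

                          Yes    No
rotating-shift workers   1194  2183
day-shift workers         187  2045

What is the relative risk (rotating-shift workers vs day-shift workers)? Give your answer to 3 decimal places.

4.220

risk, rotating-shift workers = 1194/3377 = 0.3536
risk, day-shift workers = 187/2232 = 0.0838
RR = 0.3536 / 0.0838 = 4.220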